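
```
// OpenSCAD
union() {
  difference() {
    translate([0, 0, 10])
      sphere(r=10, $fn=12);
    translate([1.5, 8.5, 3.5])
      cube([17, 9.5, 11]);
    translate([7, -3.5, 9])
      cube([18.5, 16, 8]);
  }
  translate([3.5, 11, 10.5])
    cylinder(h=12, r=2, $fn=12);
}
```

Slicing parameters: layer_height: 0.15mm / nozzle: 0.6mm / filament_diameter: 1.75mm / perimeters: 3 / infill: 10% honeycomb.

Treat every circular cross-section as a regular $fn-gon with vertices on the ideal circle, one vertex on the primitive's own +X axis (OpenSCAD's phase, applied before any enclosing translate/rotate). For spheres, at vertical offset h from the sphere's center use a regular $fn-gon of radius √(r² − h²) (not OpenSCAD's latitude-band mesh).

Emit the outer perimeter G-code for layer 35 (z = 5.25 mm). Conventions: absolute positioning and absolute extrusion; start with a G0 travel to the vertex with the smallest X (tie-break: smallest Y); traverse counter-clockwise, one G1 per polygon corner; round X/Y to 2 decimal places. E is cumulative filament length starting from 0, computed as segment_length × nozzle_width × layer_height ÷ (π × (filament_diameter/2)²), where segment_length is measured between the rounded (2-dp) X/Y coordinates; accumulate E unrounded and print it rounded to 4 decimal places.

At z = 5.25 mm: the sphere: section is a regular 12-gon, circumradius = √(r²−h²) = √(10²−4.75²) = 8.800; the cube at (1.5, 8.5) (footprint 17×9.5) is included at this height; the cube at (7, -3.5) is absent (z outside [9, 17]); After the difference (first − rest): starting from the r=10 sphere, the 17×9.5 cube at (1.5, 8.5) misses the remaining region (no effect) — 1 connected region; the cylinder at (3.5, 11) is not intersected at this z (z outside [10.5, 22.5]); Merging all regions: only the result so far is present, so the union is just that shape — 1 connected region. The outline is a single polygon with 12 vertices. Extrusion per mm of travel: 0.6 × 0.15 / (π × 0.875²) = 0.037418. Accumulating E over each segment gives final E = 2.0452.

G0 X-8.80 Y0.00 Z5.25
G1 X-7.62 Y-4.40 E0.1705
G1 X-4.40 Y-7.62 E0.3408
G1 X0.00 Y-8.80 E0.5113
G1 X4.40 Y-7.62 E0.6818
G1 X7.62 Y-4.40 E0.8521
G1 X8.80 Y0.00 E1.0226
G1 X7.62 Y4.40 E1.1931
G1 X4.40 Y7.62 E1.3635
G1 X0.00 Y8.80 E1.5339
G1 X-4.40 Y7.62 E1.7044
G1 X-7.62 Y4.40 E1.8748
G1 X-8.80 Y0.00 E2.0452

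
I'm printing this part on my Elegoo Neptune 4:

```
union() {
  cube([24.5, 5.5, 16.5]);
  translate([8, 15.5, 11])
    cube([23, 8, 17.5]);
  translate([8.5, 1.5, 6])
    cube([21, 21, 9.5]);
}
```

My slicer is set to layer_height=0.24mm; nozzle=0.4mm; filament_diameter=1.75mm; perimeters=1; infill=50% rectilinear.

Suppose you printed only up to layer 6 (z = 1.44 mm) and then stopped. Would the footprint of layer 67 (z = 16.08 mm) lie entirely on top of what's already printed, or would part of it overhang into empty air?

part overhangs

Compare the two slices. At z = 1.44: the cube is present — its section is the full 24.5×5.5 rectangle (area 134.75 mm²); the cube at (8, 15.5) does not reach this height (z outside [11, 28.5]); the cube at (8.5, 1.5) is absent (z outside [6, 15.5]); Taking the union: only the 24.5×5.5 cube is present, so the union is just that shape — area = 134.75 mm². At z = 16.08: the 24.5×5.5 cube contributes its full rectangle (area 134.75 mm²); the cube at (8, 15.5) is present — its section is the full 23×8 rectangle (area 184.00 mm²); the cube at (8.5, 1.5) is not intersected at this z (z outside [6, 15.5]); Combining (union): the 2 present regions are separate (no shared area or edge), so areas and boundary lengths simply add and each stays a separate island — area = 318.75 mm². Checking containment: at z = 16.08 the cross-section extends beyond the z = 1.44 cross-section by about 184.00 mm².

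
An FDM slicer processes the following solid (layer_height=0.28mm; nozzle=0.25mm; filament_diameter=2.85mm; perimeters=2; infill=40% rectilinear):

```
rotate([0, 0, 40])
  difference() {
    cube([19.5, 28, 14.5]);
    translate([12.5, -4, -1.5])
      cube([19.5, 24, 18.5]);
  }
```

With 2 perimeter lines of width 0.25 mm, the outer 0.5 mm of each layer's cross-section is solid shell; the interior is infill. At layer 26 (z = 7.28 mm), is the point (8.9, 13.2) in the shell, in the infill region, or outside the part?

outside

At z = 7.28 mm: the cube is present — its section is the full 19.5×28 rectangle; the cube at (12.5, -4) is present — its section is the full 19.5×24 rectangle; After the difference (first − rest): starting from the 19.5×28 cube, the 19.5×24 cube at (12.5, -4) partially overlaps it — only the 140.00 mm² overlap (of its 468.00 mm²) is removed, clipping the outline — 1 connected region; (rotated 40° about Z; rotation is an isometry so areas/perimeters/island counts are preserved). Overall, the cross-section is a single solid region. Undo the 40° rotation: the query point maps to (15.303, 4.391) in the un-rotated model frame. The nearest boundary edge runs (12.50, 20.00)→(12.50, 0.00); distance from the point to it = 2.80 mm. The point is not inside any of the regions above, so it lies outside the cross-section (2.80 mm from the nearest boundary).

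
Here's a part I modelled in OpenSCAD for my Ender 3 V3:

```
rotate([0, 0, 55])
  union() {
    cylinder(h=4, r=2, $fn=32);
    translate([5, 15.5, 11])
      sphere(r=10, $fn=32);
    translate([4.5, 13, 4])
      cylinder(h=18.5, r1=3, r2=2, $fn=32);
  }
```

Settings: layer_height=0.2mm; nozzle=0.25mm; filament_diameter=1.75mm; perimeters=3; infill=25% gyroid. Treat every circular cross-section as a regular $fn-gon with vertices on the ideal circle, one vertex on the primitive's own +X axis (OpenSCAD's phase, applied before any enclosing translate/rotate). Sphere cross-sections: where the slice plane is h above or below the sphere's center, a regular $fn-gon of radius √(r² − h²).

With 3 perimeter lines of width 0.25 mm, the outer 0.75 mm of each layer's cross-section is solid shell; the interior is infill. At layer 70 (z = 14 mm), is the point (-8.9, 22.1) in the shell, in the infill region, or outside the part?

shell

At z = 14 mm: the cylinder does not reach this height (z outside [0, 4]); the sphere at (5, 15.5): section is a regular 32-gon, circumradius = √(r²−h²) = √(10²−3²) = 9.539; the cone at (4.5, 13) (r1=3→r2=2) has section circumradius 2.459 here — a regular 32-gon; Taking the union: the cone at (4.5, 13) lies entirely inside the r=10 sphere at (5, 15.5), so the union is just the r=10 sphere at (5, 15.5) — 1 connected region; (whole slice rotated 55° about Z — lengths, areas and connectivity unchanged). Overall, the cross-section is a single solid region. Undo the 55° rotation: the query point maps to (12.998, 19.966) in the un-rotated model frame. The nearest boundary edge runs (12.93, 20.80)→(13.81, 19.15); distance from the point to it = 0.33 mm. The point is inside the cross-section, 0.33 mm from the nearest boundary — within the 0.75 mm shell band (3 × 0.25).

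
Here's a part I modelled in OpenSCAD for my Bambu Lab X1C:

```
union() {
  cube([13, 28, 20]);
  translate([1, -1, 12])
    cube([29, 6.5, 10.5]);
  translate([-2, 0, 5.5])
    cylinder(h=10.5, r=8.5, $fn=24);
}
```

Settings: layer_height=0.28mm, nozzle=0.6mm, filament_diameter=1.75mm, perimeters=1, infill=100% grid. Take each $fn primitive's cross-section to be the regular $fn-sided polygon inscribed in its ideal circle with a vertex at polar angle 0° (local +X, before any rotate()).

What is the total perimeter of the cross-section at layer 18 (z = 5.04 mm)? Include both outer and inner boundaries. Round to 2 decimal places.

At z = 5.04 mm: the 13×28 cube contributes its full rectangle (perimeter 82.00 mm); the cube at (1, -1) is absent (z outside [12, 22.5]); the cylinder at (-2, 0) is not intersected at this z (z outside [5.5, 16]); Combining (union): only the 13×28 cube is present, so the union is just that shape — boundary = 82.00 mm. Overall, the cross-section is a single solid region. Total boundary length (outer) = 82.00 mm.

82.00 mm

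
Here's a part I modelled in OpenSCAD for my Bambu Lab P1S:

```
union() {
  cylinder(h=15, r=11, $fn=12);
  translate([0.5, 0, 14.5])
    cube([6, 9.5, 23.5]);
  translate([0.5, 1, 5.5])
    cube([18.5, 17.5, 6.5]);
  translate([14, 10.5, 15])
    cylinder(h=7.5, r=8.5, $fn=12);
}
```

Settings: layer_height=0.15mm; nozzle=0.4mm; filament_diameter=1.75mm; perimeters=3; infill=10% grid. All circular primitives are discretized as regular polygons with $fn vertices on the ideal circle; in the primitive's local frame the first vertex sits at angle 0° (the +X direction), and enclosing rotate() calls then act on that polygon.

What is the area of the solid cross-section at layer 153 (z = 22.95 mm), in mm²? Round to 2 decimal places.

57.00 mm²

At z = 22.95 mm: the cylinder is not intersected at this z (z outside [0, 15]); the cube at (0.5, 0) (footprint 6×9.5) is included at this height (area 57.00 mm²); the cube at (0.5, 1) does not reach this height (z outside [5.5, 12]); the cylinder at (14, 10.5) is absent (z outside [15, 22.5]); Combining (union): only the 6×9.5 cube at (0.5, 0) is present, so the union is just that shape — area = 57.00 mm². Overall, the cross-section is a single solid region. Net area = 57.00 mm².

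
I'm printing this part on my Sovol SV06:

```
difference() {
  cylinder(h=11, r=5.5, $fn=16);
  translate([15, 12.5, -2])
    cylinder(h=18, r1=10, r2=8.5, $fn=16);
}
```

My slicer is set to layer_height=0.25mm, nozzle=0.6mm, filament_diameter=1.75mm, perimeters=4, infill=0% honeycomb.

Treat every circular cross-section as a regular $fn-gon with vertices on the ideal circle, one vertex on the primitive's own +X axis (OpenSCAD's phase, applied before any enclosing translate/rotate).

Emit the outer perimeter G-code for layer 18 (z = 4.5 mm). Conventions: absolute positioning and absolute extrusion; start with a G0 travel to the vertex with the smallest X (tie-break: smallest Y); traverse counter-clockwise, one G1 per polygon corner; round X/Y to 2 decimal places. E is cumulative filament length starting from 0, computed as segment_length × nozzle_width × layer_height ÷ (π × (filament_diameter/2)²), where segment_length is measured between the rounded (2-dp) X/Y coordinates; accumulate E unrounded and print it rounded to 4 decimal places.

G0 X-5.50 Y0.00 Z4.50
G1 X-5.08 Y-2.10 E0.1336
G1 X-3.89 Y-3.89 E0.2676
G1 X-2.10 Y-5.08 E0.4016
G1 X0.00 Y-5.50 E0.5352
G1 X2.10 Y-5.08 E0.6688
G1 X3.89 Y-3.89 E0.8028
G1 X5.08 Y-2.10 E0.9369
G1 X5.50 Y0.00 E1.0704
G1 X5.08 Y2.10 E1.2040
G1 X3.89 Y3.89 E1.3380
G1 X2.10 Y5.08 E1.4721
G1 X0.00 Y5.50 E1.6056
G1 X-2.10 Y5.08 E1.7392
G1 X-3.89 Y3.89 E1.8732
G1 X-5.08 Y2.10 E2.0073
G1 X-5.50 Y0.00 E2.1408

At z = 4.5 mm: the cylinder: section is a regular 16-gon, circumradius r=5.5; the cone at (15, 12.5) (r1=10→r2=8.5) has section circumradius 9.458 here — a regular 16-gon; Subtracting the remaining from the first: starting from the r=5.5 cylinder, the cone at (15, 12.5) misses the remaining region (no effect) — 1 connected region. The outline is a single polygon with 16 vertices. Extrusion per mm of travel: 0.6 × 0.25 / (π × 0.875²) = 0.062363. Accumulating E over each segment gives final E = 2.1408.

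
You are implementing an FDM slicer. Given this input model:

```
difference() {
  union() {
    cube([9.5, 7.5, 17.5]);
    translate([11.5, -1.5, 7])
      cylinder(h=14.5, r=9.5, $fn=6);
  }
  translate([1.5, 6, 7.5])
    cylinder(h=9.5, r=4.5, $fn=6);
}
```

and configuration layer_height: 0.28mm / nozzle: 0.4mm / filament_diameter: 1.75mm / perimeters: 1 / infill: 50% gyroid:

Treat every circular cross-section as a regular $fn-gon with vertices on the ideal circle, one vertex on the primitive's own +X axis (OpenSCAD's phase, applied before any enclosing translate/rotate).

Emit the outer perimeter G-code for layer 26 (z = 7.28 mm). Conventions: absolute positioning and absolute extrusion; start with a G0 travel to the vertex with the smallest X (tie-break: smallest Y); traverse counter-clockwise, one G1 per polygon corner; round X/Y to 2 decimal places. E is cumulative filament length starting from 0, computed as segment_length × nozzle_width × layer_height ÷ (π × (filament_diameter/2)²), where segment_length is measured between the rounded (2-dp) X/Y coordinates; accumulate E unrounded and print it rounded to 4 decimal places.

At z = 7.28 mm: the 9.5×7.5 cube contributes its full rectangle; the r=9.5 cylinder at (11.5, -1.5) contributes a regular 6-gon of circumradius 9.5; Combining (union): the regions partially overlap (shared area 31.56 mm²), so overlapping operands fuse into one piece — 1 connected region; the cylinder at (1.5, 6) does not reach this height (z outside [7.5, 17]); After the difference (first − rest): none of the subtracted shapes is present at this height, so that combined region is unchanged — 1 connected region. The outline is a single polygon with 10 vertices. Extrusion per mm of travel: 0.4 × 0.28 / (π × 0.875²) = 0.046564. Accumulating E over each segment gives final E = 3.1259.

G0 X0.00 Y0.00 Z7.28
G1 X2.87 Y0.00 E0.1336
G1 X2.00 Y-1.50 E0.2144
G1 X6.75 Y-9.73 E0.6569
G1 X16.25 Y-9.73 E1.0992
G1 X21.00 Y-1.50 E1.5417
G1 X16.25 Y6.73 E1.9842
G1 X9.50 Y6.73 E2.2985
G1 X9.50 Y7.50 E2.3343
G1 X0.00 Y7.50 E2.7767
G1 X0.00 Y0.00 E3.1259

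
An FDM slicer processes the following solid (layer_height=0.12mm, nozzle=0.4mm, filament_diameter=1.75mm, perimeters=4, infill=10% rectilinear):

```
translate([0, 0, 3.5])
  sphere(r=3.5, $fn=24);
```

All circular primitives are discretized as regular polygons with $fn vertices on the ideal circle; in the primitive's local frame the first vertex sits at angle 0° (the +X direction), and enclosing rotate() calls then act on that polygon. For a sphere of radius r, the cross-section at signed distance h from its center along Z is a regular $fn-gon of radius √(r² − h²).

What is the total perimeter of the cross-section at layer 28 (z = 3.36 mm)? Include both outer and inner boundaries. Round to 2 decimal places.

At z = 3.36 mm: the r=3.5 sphere slices to a regular 24-gon of circumradius 3.497 (√(r²−h²) with h=0.14 from center) (perimeter = 2·24·3.497·sin(180°/24) = 21.91 mm). Overall, the cross-section is a single solid region. Total boundary length (outer) = 21.91 mm.

21.91 mm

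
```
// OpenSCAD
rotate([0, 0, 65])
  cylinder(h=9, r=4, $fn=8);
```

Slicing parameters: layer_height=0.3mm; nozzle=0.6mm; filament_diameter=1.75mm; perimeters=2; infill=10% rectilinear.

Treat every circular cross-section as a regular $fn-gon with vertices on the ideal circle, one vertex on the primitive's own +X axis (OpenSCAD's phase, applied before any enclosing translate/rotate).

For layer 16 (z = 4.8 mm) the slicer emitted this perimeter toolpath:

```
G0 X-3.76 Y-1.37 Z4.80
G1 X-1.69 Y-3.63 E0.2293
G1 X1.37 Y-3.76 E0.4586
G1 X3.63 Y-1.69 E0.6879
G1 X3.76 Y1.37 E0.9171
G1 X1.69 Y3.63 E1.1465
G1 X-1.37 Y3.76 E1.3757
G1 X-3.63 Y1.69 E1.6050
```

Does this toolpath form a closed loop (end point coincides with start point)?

Start point (G0): (-3.76, -1.37). End point (last G1): the path does not return to the start — open.

no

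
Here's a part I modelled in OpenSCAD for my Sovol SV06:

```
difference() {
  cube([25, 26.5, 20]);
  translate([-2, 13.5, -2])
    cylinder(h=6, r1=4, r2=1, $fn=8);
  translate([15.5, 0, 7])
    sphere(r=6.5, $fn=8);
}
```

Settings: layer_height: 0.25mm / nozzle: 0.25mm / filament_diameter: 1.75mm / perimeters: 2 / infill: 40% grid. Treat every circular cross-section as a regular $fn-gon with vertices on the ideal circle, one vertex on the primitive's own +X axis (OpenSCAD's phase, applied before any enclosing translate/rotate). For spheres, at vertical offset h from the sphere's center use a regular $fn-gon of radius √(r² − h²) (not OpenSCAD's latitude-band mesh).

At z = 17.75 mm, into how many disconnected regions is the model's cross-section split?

1

At z = 17.75 mm: the 25×26.5 cube contributes its full rectangle; the cone at (-2, 13.5) does not reach this height (z outside [-2, 4]); the sphere at (15.5, 0) is absent (|z−center|=10.750 > r=6.5); Subtracting the remaining from the first: none of the subtracted shapes is present at this height, so the 25×26.5 cube is unchanged — 1 connected region. The result has 1 disconnected region.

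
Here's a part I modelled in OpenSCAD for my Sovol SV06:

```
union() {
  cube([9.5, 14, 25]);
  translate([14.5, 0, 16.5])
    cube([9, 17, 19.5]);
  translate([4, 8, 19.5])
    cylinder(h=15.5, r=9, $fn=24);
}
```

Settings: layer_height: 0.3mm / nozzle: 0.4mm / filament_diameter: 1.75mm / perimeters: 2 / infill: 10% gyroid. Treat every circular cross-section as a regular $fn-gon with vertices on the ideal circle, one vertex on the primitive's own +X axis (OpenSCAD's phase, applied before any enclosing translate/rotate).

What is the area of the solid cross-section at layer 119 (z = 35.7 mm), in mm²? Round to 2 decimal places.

At z = 35.7 mm: the cube is not intersected at this z (z outside [0, 25]); the cube at (14.5, 0) (footprint 9×17) is included at this height (area 153.00 mm²); the cylinder at (4, 8) does not reach this height (z outside [19.5, 35]); Merging all regions: only the 9×17 cube at (14.5, 0) is present, so the union is just that shape — area = 153.00 mm². Overall, the cross-section is a single solid region. Net area = 153.00 mm².

153.00 mm²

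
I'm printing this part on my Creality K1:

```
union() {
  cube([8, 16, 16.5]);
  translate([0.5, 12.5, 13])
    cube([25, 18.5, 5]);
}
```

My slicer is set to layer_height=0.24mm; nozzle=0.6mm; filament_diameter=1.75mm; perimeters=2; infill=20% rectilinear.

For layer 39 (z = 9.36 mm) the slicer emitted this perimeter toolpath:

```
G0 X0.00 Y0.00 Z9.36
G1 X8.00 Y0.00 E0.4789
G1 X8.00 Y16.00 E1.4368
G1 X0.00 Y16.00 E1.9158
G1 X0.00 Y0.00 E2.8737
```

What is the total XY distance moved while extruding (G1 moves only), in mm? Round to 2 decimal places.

48.00 mm

Sum the Euclidean lengths of each G1 segment: total = 48.00 mm.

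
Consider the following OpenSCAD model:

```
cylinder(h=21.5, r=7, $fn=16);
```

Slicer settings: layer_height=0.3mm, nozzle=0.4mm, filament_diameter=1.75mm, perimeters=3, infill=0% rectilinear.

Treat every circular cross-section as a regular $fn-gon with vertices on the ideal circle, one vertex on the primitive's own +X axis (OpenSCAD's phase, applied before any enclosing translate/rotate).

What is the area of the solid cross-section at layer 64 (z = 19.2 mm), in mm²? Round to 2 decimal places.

At z = 19.2 mm: the r=7 cylinder gives a regular 16-gon of circumradius 7 (constant along its height) (area = (16/2)·7.000²·sin(360°/16) = 150.01 mm²). Overall, the cross-section is a single solid region. Net area = 150.01 mm².

150.01 mm²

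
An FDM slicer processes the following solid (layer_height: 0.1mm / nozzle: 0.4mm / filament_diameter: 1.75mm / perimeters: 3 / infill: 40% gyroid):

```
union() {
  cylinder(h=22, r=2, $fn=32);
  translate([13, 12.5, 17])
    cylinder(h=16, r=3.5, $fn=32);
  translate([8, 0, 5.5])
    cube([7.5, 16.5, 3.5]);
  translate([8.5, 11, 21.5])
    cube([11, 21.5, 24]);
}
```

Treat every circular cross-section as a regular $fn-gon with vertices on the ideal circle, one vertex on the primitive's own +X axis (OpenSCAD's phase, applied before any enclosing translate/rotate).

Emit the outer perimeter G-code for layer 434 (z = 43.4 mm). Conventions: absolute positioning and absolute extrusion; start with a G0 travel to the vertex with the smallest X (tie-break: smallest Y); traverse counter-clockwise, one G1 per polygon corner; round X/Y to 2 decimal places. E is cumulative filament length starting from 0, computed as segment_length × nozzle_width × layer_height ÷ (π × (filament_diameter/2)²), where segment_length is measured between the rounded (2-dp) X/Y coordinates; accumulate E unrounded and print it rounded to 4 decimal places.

At z = 43.4 mm: the cylinder does not reach this height (z outside [0, 22]); the cylinder at (13, 12.5) is not intersected at this z (z outside [17, 33]); the cube at (8, 0) does not reach this height (z outside [5.5, 9]); the cube at (8.5, 11) is present — its section is the full 11×21.5 rectangle; Taking the union: only the 11×21.5 cube at (8.5, 11) is present, so the union is just that shape — 1 connected region. The outline is a single polygon with 4 vertices. Extrusion per mm of travel: 0.4 × 0.1 / (π × 0.875²) = 0.016630. Accumulating E over each segment gives final E = 1.0810.

G0 X8.50 Y11.00 Z43.40
G1 X19.50 Y11.00 E0.1829
G1 X19.50 Y32.50 E0.5405
G1 X8.50 Y32.50 E0.7234
G1 X8.50 Y11.00 E1.0810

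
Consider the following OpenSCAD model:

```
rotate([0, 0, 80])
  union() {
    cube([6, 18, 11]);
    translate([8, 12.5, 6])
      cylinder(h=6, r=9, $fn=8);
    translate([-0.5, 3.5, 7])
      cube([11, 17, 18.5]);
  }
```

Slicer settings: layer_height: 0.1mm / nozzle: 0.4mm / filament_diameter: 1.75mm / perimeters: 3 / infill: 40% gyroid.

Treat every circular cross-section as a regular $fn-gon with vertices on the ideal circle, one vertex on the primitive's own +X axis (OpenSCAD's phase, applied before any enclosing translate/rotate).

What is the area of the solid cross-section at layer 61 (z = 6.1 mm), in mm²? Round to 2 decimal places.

At z = 6.1 mm: the cube (footprint 6×18) is included at this height (area 108.00 mm²); the cylinder at (8, 12.5): section is a regular 8-gon, circumradius r=9 (area = (8/2)·9.000²·sin(360°/8) = 229.10 mm²); the cube at (-0.5, 3.5) is absent (z outside [7, 25.5]); Merging all regions: the regions partially overlap — summed areas 337.10 mm² minus the doubly-counted overlap 69.92 mm² gives 267.18 mm² — area = 267.18 mm²; (rotated 80° about Z; rotation is an isometry so areas/perimeters/island counts are preserved). Overall, the cross-section is a single solid region. Net area = 267.18 mm².

267.18 mm²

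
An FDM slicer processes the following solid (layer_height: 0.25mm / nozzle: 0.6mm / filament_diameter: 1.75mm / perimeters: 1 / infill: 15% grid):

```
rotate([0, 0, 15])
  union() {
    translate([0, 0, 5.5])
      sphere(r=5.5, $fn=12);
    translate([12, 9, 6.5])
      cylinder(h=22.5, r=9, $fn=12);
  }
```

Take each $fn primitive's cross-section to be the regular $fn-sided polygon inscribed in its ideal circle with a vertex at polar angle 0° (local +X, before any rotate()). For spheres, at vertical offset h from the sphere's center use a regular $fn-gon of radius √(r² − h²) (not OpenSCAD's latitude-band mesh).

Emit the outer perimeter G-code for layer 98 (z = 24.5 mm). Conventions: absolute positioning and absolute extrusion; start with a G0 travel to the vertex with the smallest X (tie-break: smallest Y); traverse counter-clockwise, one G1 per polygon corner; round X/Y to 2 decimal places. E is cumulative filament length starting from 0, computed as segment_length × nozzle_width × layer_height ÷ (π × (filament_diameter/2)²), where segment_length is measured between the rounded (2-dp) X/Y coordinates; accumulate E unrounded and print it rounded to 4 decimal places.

G0 X0.57 Y9.47 Z24.50
G1 X2.90 Y5.44 E0.2903
G1 X6.93 Y3.11 E0.5806
G1 X11.59 Y3.11 E0.8712
G1 X15.63 Y5.44 E1.1621
G1 X17.96 Y9.47 E1.4524
G1 X17.96 Y14.13 E1.7430
G1 X15.63 Y18.16 E2.0333
G1 X11.59 Y20.49 E2.3241
G1 X6.93 Y20.49 E2.6147
G1 X2.90 Y18.16 E2.9050
G1 X0.57 Y14.13 E3.1953
G1 X0.57 Y9.47 E3.4860

At z = 24.5 mm: the sphere is absent (|z−center|=19.000 > r=5.5); the r=9 cylinder at (12, 9) contributes a regular 12-gon of circumradius 9; Taking the union: only the r=9 cylinder at (12, 9) is present, so the union is just that shape — 1 connected region; (rotated 15° about Z; rotation is an isometry so areas/perimeters/island counts are preserved). The outline is a single polygon with 12 vertices. Extrusion per mm of travel: 0.6 × 0.25 / (π × 0.875²) = 0.062363. Accumulating E over each segment gives final E = 3.4860.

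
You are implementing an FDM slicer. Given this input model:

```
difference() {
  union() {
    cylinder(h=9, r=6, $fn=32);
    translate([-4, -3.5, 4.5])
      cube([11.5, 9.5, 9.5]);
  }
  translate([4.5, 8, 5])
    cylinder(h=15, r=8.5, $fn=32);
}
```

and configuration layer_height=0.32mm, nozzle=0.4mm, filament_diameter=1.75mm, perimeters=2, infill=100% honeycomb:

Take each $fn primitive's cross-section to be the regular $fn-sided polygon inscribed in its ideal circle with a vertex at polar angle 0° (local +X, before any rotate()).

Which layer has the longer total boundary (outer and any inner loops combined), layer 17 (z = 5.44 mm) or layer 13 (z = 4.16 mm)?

layer 17 (z = 5.44 mm)

Layer 17 (z = 5.44): the cylinder: section is a regular 32-gon, circumradius r=6 (perimeter = 2·32·6.000·sin(180°/32) = 37.64 mm); the 11.5×9.5 cube at (-4, -3.5) contributes its full rectangle (perimeter 42.00 mm); Taking the union: the regions partially overlap (shared area 83.76 mm²), so the edge portions inside another operand are dropped and the merged outline is re-measured after clipping — boundary = 45.30 mm; the r=8.5 cylinder at (4.5, 8) contributes a regular 32-gon of circumradius 8.5 (perimeter = 2·32·8.500·sin(180°/32) = 53.32 mm); Taking the first minus the rest: starting from that combined region, the r=8.5 cylinder at (4.5, 8) partially overlaps it — only the 58.46 mm² overlap (of its 225.52 mm²) is removed, clipping the outline — boundary = 42.51 mm. So its perimeter = 42.51 mm. Layer 13 (z = 4.16): the r=6 cylinder contributes a regular 32-gon of circumradius 6 (perimeter = 2·32·6.000·sin(180°/32) = 37.64 mm); the cube at (-4, -3.5) is absent (z outside [4.5, 14]); Taking the union: only the r=6 cylinder is present, so the union is just that shape — boundary = 37.64 mm; the cylinder at (4.5, 8) is not intersected at this z (z outside [5, 20]); After the difference (first − rest): none of the subtracted shapes is present at this height, so that combined region is unchanged — boundary = 37.64 mm. So its perimeter = 37.64 mm. Layer 17 is larger (42.51 vs 37.64 mm).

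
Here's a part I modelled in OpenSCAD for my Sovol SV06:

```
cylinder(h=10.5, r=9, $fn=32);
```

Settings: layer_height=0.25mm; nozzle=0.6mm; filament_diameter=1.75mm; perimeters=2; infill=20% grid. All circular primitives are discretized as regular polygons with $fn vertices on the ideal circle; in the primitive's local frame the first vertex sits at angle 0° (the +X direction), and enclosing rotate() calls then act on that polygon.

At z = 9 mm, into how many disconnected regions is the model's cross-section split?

At z = 9 mm: the r=9 cylinder contributes a regular 32-gon of circumradius 9. The result has 1 disconnected region.

1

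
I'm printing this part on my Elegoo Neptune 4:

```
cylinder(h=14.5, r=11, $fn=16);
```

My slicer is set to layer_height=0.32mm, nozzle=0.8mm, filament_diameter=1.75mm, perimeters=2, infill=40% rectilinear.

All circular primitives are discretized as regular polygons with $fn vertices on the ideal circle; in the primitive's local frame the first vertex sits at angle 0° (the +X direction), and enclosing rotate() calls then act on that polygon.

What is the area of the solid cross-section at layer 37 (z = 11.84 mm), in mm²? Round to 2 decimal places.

At z = 11.84 mm: the cylinder: section is a regular 16-gon, circumradius r=11 (area = (16/2)·11.000²·sin(360°/16) = 370.44 mm²). Overall, the cross-section is a single solid region. Net area = 370.44 mm².

370.44 mm²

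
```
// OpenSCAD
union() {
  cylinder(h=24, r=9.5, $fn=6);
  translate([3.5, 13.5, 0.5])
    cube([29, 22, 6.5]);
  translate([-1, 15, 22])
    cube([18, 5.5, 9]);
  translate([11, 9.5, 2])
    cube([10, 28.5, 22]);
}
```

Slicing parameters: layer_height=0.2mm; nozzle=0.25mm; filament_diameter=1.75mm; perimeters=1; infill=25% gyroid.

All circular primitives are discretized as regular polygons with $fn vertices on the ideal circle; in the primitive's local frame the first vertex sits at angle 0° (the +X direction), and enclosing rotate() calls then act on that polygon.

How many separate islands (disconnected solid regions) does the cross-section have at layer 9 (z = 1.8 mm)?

2

At z = 1.8 mm: the r=9.5 cylinder contributes a regular 6-gon of circumradius 9.5; the cube at (3.5, 13.5) is present — its section is the full 29×22 rectangle; the cube at (-1, 15) is absent (z outside [22, 31]); the cube at (11, 9.5) does not reach this height (z outside [2, 24]); Taking the union: the 2 present regions are separate (no shared area or edge), so areas and boundary lengths simply add and each stays a separate island — 2 connected regions. Overall, the cross-section has 2 separate islands. Island count = 2.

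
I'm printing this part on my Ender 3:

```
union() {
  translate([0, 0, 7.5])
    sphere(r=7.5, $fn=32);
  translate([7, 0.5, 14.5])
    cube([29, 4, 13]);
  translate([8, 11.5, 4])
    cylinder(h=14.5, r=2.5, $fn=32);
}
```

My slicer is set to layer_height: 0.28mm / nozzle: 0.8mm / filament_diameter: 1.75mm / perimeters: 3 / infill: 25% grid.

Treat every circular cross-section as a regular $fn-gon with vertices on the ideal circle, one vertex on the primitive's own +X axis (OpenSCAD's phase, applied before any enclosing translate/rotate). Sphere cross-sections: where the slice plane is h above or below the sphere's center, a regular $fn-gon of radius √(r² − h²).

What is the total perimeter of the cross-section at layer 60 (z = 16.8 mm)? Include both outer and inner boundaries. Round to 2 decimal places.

At z = 16.8 mm: the sphere is absent (|z−center|=9.300 > r=7.5); the 29×4 cube at (7, 0.5) contributes its full rectangle (perimeter 66.00 mm); the cylinder at (8, 11.5): section is a regular 32-gon, circumradius r=2.5 (perimeter = 2·32·2.500·sin(180°/32) = 15.68 mm); Merging all regions: the 2 present regions are separate (no shared area or edge), so areas and boundary lengths simply add and each stays a separate island — boundary = 81.68 mm. Overall, the cross-section has 2 separate islands. Total boundary length (outer) = 81.68 mm.

81.68 mm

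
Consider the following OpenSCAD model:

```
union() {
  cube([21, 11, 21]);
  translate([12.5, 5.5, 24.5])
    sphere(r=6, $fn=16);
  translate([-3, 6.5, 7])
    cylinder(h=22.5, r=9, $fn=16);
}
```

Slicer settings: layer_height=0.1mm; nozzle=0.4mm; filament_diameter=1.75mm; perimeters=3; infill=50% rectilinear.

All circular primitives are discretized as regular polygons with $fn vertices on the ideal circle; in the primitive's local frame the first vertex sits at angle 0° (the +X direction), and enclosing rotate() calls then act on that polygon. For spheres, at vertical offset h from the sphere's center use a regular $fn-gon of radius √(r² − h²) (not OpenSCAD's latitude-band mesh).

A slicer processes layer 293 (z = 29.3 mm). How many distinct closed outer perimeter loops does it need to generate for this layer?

At z = 29.3 mm: the cube does not reach this height (z outside [0, 21]); the sphere at (12.5, 5.5): section is a regular 16-gon, circumradius = √(r²−h²) = √(6²−4.8²) = 3.600; the r=9 cylinder at (-3, 6.5) gives a regular 16-gon of circumradius 9 (constant along its height); Combining (union): the 2 present regions are separate (no shared area or edge), so areas and boundary lengths simply add and each stays a separate island — 2 connected regions. The result has 2 disconnected regions.

2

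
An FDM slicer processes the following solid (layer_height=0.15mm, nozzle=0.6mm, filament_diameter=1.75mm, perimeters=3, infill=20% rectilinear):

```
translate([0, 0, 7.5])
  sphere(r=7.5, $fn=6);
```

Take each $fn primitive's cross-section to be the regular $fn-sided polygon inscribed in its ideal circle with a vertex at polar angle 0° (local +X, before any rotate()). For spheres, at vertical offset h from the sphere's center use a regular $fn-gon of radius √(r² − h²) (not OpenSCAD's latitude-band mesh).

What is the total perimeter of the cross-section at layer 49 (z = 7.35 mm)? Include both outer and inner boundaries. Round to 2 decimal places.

At z = 7.35 mm: the r=7.5 sphere contributes a regular 6-gon of circumradius √(7.5²−0.15²) = 7.498 (perimeter = 2·6·7.498·sin(180°/6) = 44.99 mm). Overall, the cross-section is a single solid region. Total boundary length (outer) = 44.99 mm.

44.99 mm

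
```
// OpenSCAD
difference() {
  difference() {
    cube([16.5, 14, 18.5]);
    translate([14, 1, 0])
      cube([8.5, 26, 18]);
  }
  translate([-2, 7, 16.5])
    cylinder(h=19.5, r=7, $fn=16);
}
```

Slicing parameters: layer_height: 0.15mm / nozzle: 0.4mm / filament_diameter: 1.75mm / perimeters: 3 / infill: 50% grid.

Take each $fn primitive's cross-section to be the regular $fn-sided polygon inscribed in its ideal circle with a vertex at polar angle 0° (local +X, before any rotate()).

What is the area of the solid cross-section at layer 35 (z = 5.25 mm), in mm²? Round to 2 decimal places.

198.50 mm²

At z = 5.25 mm: the cube (footprint 16.5×14) is included at this height (area 231.00 mm²); the 8.5×26 cube at (14, 1) contributes its full rectangle (area 221.00 mm²); Taking the first minus the rest: starting from the 16.5×14 cube (231.00 mm²), the 8.5×26 cube at (14, 1) partially overlaps it — only the 32.50 mm² overlap (of its 221.00 mm²) is removed, clipping the outline — area = 198.50 mm²; the cylinder at (-2, 7) is absent (z outside [16.5, 36]); Taking the first minus the rest: none of the subtracted shapes is present at this height, so that combined region is unchanged — area = 198.50 mm². Overall, the cross-section is a single solid region. Net area = 198.50 mm².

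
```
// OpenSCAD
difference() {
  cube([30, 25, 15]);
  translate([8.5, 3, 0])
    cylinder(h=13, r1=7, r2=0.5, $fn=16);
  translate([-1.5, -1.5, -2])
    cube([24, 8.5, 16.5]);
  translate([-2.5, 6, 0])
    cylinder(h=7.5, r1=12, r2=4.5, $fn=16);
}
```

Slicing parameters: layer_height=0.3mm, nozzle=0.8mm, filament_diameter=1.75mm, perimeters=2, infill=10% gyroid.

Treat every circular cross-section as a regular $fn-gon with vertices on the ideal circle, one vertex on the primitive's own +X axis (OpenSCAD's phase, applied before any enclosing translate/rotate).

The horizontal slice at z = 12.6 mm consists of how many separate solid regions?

At z = 12.6 mm: the cube is present — its section is the full 30×25 rectangle; the cone at (8.5, 3) (r1=7→r2=0.5) has section circumradius 0.700 here — a regular 16-gon; the cube at (-1.5, -1.5) (footprint 24×8.5) is included at this height; the cone at (-2.5, 6) is absent (z outside [0, 7.5]); Subtracting the remaining from the first: starting from the 30×25 cube, the cone at (8.5, 3) lies wholly inside it (removes its full 1.50 mm² and its 4.37 mm outline becomes a hole wall); the 24×8.5 cube at (-1.5, -1.5) partially overlaps it — only the 156.00 mm² overlap (of its 204.00 mm²) is removed, clipping the outline — 1 connected region. The result has 1 disconnected region.

1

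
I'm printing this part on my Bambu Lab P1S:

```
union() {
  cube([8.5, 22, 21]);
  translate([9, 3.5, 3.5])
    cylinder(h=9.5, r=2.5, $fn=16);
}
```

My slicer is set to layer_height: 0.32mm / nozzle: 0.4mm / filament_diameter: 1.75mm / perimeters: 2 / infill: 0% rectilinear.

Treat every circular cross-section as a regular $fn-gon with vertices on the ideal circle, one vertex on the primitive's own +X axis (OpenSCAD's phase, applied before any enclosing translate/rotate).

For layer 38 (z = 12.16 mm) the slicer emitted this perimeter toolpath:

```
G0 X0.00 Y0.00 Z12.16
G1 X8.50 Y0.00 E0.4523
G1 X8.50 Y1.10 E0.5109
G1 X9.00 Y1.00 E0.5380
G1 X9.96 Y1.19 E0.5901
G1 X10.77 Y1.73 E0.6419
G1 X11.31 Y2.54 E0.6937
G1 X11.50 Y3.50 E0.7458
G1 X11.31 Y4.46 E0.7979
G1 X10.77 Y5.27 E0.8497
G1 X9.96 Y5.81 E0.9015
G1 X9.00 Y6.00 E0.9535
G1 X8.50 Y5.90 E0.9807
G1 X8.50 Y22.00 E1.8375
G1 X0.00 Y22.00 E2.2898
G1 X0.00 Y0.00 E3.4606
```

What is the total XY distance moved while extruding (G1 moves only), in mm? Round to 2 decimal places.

65.03 mm

Sum the Euclidean lengths of each G1 segment: total = 65.03 mm.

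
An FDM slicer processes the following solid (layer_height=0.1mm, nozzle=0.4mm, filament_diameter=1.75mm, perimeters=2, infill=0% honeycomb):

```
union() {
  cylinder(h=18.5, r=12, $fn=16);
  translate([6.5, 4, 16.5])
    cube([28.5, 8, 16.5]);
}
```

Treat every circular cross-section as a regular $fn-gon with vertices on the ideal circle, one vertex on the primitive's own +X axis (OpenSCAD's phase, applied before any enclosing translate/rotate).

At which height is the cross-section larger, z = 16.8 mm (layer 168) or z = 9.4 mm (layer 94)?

Layer 168 (z = 16.8): the r=12 cylinder contributes a regular 16-gon of circumradius 12 (area = (16/2)·12.000²·sin(360°/16) = 440.85 mm²); the cube at (6.5, 4) (footprint 28.5×8) is included at this height (area 228.00 mm²); Taking the union: the regions partially overlap — summed areas 668.85 mm² minus the doubly-counted overlap 16.86 mm² gives 651.99 mm² — area = 651.99 mm². So its area = 651.99 mm². Layer 94 (z = 9.4): the r=12 cylinder contributes a regular 16-gon of circumradius 12 (area = (16/2)·12.000²·sin(360°/16) = 440.85 mm²); the cube at (6.5, 4) does not reach this height (z outside [16.5, 33]); Taking the union: only the r=12 cylinder is present, so the union is just that shape — area = 440.85 mm². So its area = 440.85 mm². Layer 168 is larger (651.99 vs 440.85 mm²).

layer 168 (z = 16.8 mm)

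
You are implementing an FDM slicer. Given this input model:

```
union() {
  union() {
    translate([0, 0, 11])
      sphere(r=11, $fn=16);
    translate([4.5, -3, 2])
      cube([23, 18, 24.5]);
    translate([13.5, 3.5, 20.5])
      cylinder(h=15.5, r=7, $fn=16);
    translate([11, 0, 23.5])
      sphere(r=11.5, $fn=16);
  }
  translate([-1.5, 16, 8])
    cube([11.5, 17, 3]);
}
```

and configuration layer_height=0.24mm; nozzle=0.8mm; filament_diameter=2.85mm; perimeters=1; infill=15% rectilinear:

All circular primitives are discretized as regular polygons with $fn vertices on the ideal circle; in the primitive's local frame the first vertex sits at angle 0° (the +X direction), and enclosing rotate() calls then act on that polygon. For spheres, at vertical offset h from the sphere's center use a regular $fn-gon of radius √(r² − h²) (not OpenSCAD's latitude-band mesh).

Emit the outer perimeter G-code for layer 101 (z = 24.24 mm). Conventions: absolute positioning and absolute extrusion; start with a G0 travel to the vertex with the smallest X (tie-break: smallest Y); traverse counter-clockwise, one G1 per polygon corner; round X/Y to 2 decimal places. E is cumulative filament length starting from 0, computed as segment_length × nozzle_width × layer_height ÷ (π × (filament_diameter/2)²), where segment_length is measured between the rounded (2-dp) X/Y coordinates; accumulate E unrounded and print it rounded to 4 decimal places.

At z = 24.24 mm: the sphere is not intersected at this z (|z−center|=13.240 > r=11); the cube at (4.5, -3) (footprint 23×18) is included at this height; the cylinder at (13.5, 3.5): section is a regular 16-gon, circumradius r=7; the r=11.5 sphere at (11, 0) contributes a regular 16-gon of circumradius √(11.5²−0.74²) = 11.476; Taking the union: the regions partially overlap (shared area 373.20 mm²), so overlapping operands fuse into one piece — 1 connected region; the cube at (-1.5, 16) does not reach this height (z outside [8, 11]); Merging all regions: only that combined region is present, so the union is just that shape — 1 connected region. The outline is a single polygon with 15 vertices. Extrusion per mm of travel: 0.8 × 0.24 / (π × 1.425²) = 0.030097. Accumulating E over each segment gives final E = 2.8917.

G0 X-0.48 Y0.00 Z24.24
G1 X0.40 Y-4.39 E0.1348
G1 X2.89 Y-8.11 E0.2695
G1 X6.61 Y-10.60 E0.4042
G1 X11.00 Y-11.48 E0.5390
G1 X15.39 Y-10.60 E0.6737
G1 X19.11 Y-8.11 E0.8084
G1 X21.60 Y-4.39 E0.9432
G1 X21.88 Y-3.00 E0.9858
G1 X27.50 Y-3.00 E1.1550
G1 X27.50 Y15.00 E1.6967
G1 X4.50 Y15.00 E2.3890
G1 X4.50 Y9.19 E2.5638
G1 X2.89 Y8.11 E2.6222
G1 X0.40 Y4.39 E2.7569
G1 X-0.48 Y0.00 E2.8917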